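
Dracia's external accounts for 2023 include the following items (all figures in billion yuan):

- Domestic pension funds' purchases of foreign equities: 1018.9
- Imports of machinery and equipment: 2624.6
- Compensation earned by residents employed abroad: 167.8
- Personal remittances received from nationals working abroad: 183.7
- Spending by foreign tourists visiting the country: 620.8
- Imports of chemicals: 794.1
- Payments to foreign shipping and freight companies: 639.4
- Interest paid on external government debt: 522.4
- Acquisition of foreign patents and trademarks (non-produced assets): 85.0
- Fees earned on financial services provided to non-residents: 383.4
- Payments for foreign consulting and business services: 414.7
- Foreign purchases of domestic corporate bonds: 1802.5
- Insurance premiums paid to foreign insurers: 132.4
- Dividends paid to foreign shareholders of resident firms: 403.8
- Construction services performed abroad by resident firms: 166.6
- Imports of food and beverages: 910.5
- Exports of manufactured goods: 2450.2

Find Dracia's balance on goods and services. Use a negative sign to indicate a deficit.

-1894.7

Goods: -910.5 - 2624.6 + 2450.2 - 794.1 = -1879.0
Services: -132.4 + 383.4 - 639.4 - 414.7 + 166.6 + 620.8 = -15.7
Trade balance = -1879.0 + (-15.7) = -1894.7
(Excluded from the trade balance — financial account: domestic pension funds' purchases of foreign equities 1018.9, foreign purchases of domestic corporate bonds 1802.5; primary income: compensation earned by residents employed abroad 167.8, interest paid on external government debt 522.4, dividends paid to foreign shareholders of resident firms 403.8; secondary income: personal remittances received from nationals working abroad 183.7; capital account: acquisition of foreign patents and trademarks (non-produced assets) 85.0.)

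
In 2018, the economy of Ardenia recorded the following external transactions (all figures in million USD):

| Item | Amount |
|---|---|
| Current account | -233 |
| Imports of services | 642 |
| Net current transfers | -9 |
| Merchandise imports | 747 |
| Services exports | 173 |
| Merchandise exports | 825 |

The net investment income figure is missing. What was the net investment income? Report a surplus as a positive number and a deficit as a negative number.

Current account = goods balance + services balance + net primary income + net secondary income
Sum of the known components = -400
Net investment income = CA - (known components) = -233 - (-400) = 167

167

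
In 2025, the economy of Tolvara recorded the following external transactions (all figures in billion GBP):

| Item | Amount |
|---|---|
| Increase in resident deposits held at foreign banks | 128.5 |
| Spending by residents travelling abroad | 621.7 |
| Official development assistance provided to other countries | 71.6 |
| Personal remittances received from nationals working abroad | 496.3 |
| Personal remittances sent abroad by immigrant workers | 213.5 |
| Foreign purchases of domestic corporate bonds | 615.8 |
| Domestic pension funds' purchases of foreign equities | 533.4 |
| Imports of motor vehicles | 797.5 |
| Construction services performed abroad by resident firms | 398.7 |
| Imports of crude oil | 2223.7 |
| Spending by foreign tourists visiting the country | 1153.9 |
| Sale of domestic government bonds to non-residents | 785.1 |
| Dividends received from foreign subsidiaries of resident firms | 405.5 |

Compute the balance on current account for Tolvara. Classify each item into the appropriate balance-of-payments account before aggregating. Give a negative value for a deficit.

-1473.6

Goods: -797.5 - 2223.7 = -3021.2
Services: 398.7 - 621.7 + 1153.9 = 930.9
Primary income: 405.5
Secondary income: 496.3 - 213.5 - 71.6 = 211.2
Current account = (-3021.2) + 930.9 + 405.5 + 211.2 = -1473.6
(Excluded from the current account — financial account: increase in resident deposits held at foreign banks 128.5, foreign purchases of domestic corporate bonds 615.8, domestic pension funds' purchases of foreign equities 533.4, sale of domestic government bonds to non-residents 785.1.)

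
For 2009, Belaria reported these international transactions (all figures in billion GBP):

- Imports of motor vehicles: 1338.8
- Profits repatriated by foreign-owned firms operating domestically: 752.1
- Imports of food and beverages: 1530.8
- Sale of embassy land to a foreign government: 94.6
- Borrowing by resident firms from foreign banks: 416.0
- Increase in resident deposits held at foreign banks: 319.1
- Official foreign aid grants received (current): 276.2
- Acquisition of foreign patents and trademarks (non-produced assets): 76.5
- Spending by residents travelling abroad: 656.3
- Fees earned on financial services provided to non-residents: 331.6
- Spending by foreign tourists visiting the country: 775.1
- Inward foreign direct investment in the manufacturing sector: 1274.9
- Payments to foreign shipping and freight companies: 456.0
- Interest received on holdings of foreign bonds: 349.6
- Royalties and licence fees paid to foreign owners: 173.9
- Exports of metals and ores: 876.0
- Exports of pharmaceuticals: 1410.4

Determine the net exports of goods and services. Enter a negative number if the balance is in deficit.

-762.7

Goods: 1410.4 - 1530.8 + 876.0 - 1338.8 = -583.2
Services: -456.0 - 656.3 + 775.1 - 173.9 + 331.6 = -179.5
Trade balance = -583.2 + (-179.5) = -762.7
(Excluded from the trade balance — primary income: profits repatriated by foreign-owned firms operating domestically 752.1, interest received on holdings of foreign bonds 349.6; capital account: sale of embassy land to a foreign government 94.6, acquisition of foreign patents and trademarks (non-produced assets) 76.5; financial account: borrowing by resident firms from foreign banks 416.0, increase in resident deposits held at foreign banks 319.1, inward foreign direct investment in the manufacturing sector 1274.9; secondary income: official foreign aid grants received (current) 276.2.)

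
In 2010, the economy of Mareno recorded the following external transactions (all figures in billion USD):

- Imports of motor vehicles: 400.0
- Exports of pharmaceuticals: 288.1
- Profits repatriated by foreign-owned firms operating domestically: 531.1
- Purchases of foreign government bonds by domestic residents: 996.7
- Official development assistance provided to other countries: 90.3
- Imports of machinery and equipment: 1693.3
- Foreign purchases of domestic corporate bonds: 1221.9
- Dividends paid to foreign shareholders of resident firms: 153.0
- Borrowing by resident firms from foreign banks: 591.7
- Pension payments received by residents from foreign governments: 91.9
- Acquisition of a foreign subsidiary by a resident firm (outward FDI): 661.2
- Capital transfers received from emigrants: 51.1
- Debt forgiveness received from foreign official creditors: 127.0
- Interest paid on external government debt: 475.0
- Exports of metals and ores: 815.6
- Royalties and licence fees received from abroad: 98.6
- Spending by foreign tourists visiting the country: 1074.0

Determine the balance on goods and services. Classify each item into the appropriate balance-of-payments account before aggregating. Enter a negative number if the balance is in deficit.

183.0

Goods: 815.6 + 288.1 - 1693.3 - 400.0 = -989.6
Services: 98.6 + 1074.0 = 1172.6
Trade balance = -989.6 + 1172.6 = 183.0
(Excluded from the trade balance — primary income: profits repatriated by foreign-owned firms operating domestically 531.1, dividends paid to foreign shareholders of resident firms 153.0, interest paid on external government debt 475.0; financial account: purchases of foreign government bonds by domestic residents 996.7, foreign purchases of domestic corporate bonds 1221.9, borrowing by resident firms from foreign banks 591.7, acquisition of a foreign subsidiary by a resident firm (outward FDI) 661.2; secondary income: official development assistance provided to other countries 90.3, pension payments received by residents from foreign governments 91.9; capital account: capital transfers received from emigrants 51.1, debt forgiveness received from foreign official creditors 127.0.)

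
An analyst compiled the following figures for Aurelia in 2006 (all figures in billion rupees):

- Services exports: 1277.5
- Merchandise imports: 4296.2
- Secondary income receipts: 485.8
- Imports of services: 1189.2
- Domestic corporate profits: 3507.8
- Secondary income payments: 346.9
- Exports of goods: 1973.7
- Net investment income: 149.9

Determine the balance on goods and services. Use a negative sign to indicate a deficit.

Goods balance = 1973.7 - 4296.2 = -2322.5
Services balance = 1277.5 - 1189.2 = 88.3
Trade balance (goods + services) = -2322.5 + 88.3 = -2234.2

-2234.2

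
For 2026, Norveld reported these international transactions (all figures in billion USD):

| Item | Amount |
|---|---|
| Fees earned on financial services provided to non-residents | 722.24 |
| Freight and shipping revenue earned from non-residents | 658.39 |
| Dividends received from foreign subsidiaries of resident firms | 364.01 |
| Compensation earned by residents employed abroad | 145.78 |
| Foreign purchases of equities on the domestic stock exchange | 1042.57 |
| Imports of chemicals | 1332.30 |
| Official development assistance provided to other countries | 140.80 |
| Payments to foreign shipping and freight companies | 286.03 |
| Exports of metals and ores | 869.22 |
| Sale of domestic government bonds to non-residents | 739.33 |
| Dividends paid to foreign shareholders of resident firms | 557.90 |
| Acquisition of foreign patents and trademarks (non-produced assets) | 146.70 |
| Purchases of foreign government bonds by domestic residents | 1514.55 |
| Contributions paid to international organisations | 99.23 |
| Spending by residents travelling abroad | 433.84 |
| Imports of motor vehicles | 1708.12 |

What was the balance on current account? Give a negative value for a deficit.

-1798.58

Goods: -1332.30 - 1708.12 + 869.22 = -2171.20
Services: 722.24 - 433.84 - 286.03 + 658.39 = 660.76
Primary income: 364.01 + 145.78 - 557.90 = -48.11
Secondary income: -99.23 - 140.80 = -240.03
Current account = (-2171.20) + 660.76 + (-48.11) + (-240.03) = -1798.58
(Excluded from the current account — financial account: foreign purchases of equities on the domestic stock exchange 1042.57, sale of domestic government bonds to non-residents 739.33, purchases of foreign government bonds by domestic residents 1514.55; capital account: acquisition of foreign patents and trademarks (non-produced assets) 146.70.)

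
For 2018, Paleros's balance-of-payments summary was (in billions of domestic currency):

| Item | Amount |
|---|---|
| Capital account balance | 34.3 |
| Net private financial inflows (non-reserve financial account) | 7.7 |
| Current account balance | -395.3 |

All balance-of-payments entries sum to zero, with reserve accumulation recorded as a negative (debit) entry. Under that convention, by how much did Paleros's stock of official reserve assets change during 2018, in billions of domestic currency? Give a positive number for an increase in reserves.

-353.3

Official reserve transactions balance = -((-395.3) + 34.3 + 7.7) = 353.3
An accumulation of reserves is recorded as a debit (negative entry), so the change in the stock of reserves is the negative of that balance.
Change in official reserves = -(353.3) = -353.3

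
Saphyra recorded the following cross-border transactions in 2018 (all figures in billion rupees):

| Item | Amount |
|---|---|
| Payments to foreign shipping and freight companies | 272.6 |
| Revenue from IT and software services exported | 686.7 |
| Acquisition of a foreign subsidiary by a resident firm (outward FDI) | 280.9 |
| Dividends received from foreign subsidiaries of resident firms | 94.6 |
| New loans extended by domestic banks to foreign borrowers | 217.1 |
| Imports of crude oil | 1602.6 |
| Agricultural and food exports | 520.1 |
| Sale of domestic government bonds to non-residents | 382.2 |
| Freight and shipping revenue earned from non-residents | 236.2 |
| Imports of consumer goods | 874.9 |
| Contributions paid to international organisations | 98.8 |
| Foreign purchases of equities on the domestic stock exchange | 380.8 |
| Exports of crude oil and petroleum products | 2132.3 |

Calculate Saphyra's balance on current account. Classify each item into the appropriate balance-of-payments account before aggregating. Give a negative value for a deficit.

821.0

Goods: -1602.6 + 520.1 - 874.9 + 2132.3 = 174.9
Services: 686.7 + 236.2 - 272.6 = 650.3
Primary income: 94.6
Secondary income: -98.8
Current account = 174.9 + 650.3 + 94.6 + (-98.8) = 821.0
(Excluded from the current account — financial account: acquisition of a foreign subsidiary by a resident firm (outward FDI) 280.9, new loans extended by domestic banks to foreign borrowers 217.1, sale of domestic government bonds to non-residents 382.2, foreign purchases of equities on the domestic stock exchange 380.8.)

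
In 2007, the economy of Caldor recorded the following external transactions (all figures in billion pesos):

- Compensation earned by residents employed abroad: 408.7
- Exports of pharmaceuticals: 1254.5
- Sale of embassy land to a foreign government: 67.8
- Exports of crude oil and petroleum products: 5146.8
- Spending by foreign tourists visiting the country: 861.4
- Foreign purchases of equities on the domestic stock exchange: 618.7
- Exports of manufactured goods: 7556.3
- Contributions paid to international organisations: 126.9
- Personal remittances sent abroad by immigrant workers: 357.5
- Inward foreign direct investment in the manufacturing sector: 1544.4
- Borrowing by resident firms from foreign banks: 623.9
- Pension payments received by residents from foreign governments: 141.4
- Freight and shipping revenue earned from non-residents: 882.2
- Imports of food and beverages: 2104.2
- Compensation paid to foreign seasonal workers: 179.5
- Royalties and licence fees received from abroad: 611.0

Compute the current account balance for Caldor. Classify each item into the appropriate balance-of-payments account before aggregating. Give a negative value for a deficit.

14094.2

Goods: 1254.5 - 2104.2 + 7556.3 + 5146.8 = 11853.4
Services: 611.0 + 882.2 + 861.4 = 2354.6
Primary income: 408.7 - 179.5 = 229.2
Secondary income: -357.5 - 126.9 + 141.4 = -343.0
Current account = 11853.4 + 2354.6 + 229.2 + (-343.0) = 14094.2
(Excluded from the current account — capital account: sale of embassy land to a foreign government 67.8; financial account: foreign purchases of equities on the domestic stock exchange 618.7, inward foreign direct investment in the manufacturing sector 1544.4, borrowing by resident firms from foreign banks 623.9.)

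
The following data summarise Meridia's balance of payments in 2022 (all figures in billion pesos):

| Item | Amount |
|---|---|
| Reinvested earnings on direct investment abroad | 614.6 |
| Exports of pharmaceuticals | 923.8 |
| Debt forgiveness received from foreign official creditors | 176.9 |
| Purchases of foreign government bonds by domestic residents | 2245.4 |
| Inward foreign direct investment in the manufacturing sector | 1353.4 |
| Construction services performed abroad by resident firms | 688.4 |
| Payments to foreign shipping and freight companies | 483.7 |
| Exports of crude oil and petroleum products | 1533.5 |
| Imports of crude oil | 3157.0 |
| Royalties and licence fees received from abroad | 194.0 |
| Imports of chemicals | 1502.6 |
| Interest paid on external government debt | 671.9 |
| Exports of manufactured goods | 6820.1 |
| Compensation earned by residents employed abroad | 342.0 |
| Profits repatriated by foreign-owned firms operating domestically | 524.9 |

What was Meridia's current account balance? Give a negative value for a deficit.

4776.3

Goods: 923.8 + 1533.5 - 3157.0 + 6820.1 - 1502.6 = 4617.8
Services: 688.4 - 483.7 + 194.0 = 398.7
Primary income: -524.9 - 671.9 + 342.0 + 614.6 = -240.2
Current account = 4617.8 + 398.7 + (-240.2) = 4776.3
(Excluded from the current account — capital account: debt forgiveness received from foreign official creditors 176.9; financial account: purchases of foreign government bonds by domestic residents 2245.4, inward foreign direct investment in the manufacturing sector 1353.4.)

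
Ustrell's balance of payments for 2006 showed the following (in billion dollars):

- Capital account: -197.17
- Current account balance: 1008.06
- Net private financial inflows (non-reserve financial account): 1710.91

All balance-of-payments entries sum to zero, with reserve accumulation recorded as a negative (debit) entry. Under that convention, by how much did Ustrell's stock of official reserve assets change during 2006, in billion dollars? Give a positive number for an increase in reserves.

Official reserve transactions balance = -(1008.06 + (-197.17) + 1710.91) = -2521.80
An accumulation of reserves is recorded as a debit (negative entry), so the change in the stock of reserves is the negative of that balance.
Change in official reserves = -(-2521.80) = 2521.80

2521.80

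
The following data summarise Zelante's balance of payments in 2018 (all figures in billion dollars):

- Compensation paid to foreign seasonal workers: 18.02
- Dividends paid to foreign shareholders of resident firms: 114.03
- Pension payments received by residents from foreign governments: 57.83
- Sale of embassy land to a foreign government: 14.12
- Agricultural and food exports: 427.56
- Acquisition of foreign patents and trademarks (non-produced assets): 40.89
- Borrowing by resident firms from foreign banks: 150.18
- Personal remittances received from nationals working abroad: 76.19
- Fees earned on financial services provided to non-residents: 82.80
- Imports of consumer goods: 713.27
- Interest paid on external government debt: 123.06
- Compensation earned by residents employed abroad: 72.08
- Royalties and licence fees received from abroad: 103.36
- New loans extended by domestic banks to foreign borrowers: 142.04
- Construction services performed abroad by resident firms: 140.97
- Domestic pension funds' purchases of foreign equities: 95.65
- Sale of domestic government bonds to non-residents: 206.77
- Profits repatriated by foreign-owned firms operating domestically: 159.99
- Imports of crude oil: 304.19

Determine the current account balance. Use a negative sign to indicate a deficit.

-471.77

Goods: 427.56 - 713.27 - 304.19 = -589.90
Services: 140.97 + 103.36 + 82.80 = 327.13
Primary income: -123.06 - 159.99 - 114.03 + 72.08 - 18.02 = -343.02
Secondary income: 57.83 + 76.19 = 134.02
Current account = (-589.90) + 327.13 + (-343.02) + 134.02 = -471.77
(Excluded from the current account — capital account: sale of embassy land to a foreign government 14.12, acquisition of foreign patents and trademarks (non-produced assets) 40.89; financial account: borrowing by resident firms from foreign banks 150.18, new loans extended by domestic banks to foreign borrowers 142.04, domestic pension funds' purchases of foreign equities 95.65, sale of domestic government bonds to non-residents 206.77.)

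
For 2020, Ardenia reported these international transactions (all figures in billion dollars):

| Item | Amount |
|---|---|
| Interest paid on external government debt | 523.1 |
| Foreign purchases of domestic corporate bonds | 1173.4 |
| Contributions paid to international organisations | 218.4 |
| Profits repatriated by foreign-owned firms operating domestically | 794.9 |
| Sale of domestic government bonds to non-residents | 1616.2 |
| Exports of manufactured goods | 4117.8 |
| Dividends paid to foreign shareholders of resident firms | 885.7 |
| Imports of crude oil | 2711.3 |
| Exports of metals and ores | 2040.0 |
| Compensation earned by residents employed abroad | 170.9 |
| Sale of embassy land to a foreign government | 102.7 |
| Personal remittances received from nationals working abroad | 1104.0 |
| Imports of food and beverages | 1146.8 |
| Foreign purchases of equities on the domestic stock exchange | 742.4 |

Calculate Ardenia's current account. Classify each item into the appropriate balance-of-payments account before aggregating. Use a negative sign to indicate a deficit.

1152.5

Goods: -2711.3 + 4117.8 - 1146.8 + 2040.0 = 2299.7
Primary income: -885.7 + 170.9 - 794.9 - 523.1 = -2032.8
Secondary income: -218.4 + 1104.0 = 885.6
Current account = 2299.7 + (-2032.8) + 885.6 = 1152.5
(Excluded from the current account — financial account: foreign purchases of domestic corporate bonds 1173.4, sale of domestic government bonds to non-residents 1616.2, foreign purchases of equities on the domestic stock exchange 742.4; capital account: sale of embassy land to a foreign government 102.7.)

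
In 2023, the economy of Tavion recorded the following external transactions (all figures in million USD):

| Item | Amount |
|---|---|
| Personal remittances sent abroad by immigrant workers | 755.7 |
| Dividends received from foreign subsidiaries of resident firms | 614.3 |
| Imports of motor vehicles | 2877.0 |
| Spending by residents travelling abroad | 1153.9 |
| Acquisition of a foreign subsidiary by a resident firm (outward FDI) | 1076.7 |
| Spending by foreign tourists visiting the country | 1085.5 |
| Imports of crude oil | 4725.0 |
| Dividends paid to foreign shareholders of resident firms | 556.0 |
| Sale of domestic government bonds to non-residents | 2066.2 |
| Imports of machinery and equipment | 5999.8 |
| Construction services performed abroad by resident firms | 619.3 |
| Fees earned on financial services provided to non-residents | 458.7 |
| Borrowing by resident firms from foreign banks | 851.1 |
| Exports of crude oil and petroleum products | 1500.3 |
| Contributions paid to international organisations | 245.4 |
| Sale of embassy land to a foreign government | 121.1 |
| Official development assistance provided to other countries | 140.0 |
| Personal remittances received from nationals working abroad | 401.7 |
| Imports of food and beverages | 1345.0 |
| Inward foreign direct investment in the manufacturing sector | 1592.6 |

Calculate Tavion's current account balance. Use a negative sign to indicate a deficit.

Goods: -1345.0 - 5999.8 - 2877.0 - 4725.0 + 1500.3 = -13446.5
Services: -1153.9 + 458.7 + 619.3 + 1085.5 = 1009.6
Primary income: 614.3 - 556.0 = 58.3
Secondary income: -245.4 - 140.0 + 401.7 - 755.7 = -739.4
Current account = (-13446.5) + 1009.6 + 58.3 + (-739.4) = -13118.0
(Excluded from the current account — financial account: acquisition of a foreign subsidiary by a resident firm (outward FDI) 1076.7, sale of domestic government bonds to non-residents 2066.2, borrowing by resident firms from foreign banks 851.1, inward foreign direct investment in the manufacturing sector 1592.6; capital account: sale of embassy land to a foreign government 121.1.)

-13118.0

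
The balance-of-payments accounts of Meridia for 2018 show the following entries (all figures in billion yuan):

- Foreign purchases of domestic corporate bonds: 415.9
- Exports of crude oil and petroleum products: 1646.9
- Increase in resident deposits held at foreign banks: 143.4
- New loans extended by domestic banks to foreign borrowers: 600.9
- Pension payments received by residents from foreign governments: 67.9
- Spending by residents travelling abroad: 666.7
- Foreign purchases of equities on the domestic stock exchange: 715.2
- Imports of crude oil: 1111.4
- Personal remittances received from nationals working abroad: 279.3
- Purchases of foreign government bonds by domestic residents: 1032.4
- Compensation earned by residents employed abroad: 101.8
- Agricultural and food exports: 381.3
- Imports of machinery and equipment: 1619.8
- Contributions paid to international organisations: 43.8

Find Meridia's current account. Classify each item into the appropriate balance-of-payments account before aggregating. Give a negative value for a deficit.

-964.5

Goods: 1646.9 - 1619.8 + 381.3 - 1111.4 = -703.0
Services: -666.7
Primary income: 101.8
Secondary income: 67.9 + 279.3 - 43.8 = 303.4
Current account = (-703.0) + (-666.7) + 101.8 + 303.4 = -964.5
(Excluded from the current account — financial account: foreign purchases of domestic corporate bonds 415.9, increase in resident deposits held at foreign banks 143.4, new loans extended by domestic banks to foreign borrowers 600.9, foreign purchases of equities on the domestic stock exchange 715.2, purchases of foreign government bonds by domestic residents 1032.4.)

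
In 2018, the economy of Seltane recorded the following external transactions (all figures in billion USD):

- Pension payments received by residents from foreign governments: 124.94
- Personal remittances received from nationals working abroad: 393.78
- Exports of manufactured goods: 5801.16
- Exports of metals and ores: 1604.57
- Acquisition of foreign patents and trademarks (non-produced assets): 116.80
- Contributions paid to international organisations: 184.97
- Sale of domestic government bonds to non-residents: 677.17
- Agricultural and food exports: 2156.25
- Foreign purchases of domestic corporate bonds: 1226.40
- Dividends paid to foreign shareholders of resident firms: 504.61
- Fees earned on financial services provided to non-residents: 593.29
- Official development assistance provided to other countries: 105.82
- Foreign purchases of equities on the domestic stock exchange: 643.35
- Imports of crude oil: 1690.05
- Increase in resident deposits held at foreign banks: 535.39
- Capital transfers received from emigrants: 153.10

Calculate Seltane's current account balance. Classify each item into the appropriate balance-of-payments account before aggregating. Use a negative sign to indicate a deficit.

Goods: 5801.16 + 2156.25 - 1690.05 + 1604.57 = 7871.93
Services: 593.29
Primary income: -504.61
Secondary income: -105.82 + 393.78 - 184.97 + 124.94 = 227.93
Current account = 7871.93 + 593.29 + (-504.61) + 227.93 = 8188.54
(Excluded from the current account — capital account: acquisition of foreign patents and trademarks (non-produced assets) 116.80, capital transfers received from emigrants 153.10; financial account: sale of domestic government bonds to non-residents 677.17, foreign purchases of domestic corporate bonds 1226.40, foreign purchases of equities on the domestic stock exchange 643.35, increase in resident deposits held at foreign banks 535.39.)

8188.54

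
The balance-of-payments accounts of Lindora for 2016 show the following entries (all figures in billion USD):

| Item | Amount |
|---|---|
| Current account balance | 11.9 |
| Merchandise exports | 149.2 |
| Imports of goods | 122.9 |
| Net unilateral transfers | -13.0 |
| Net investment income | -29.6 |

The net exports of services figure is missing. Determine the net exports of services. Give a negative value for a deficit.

28.2

Current account = goods balance + services balance + net primary income + net secondary income
Sum of the known components = -16.3
Net exports of services = CA - (known components) = 11.9 - (-16.3) = 28.2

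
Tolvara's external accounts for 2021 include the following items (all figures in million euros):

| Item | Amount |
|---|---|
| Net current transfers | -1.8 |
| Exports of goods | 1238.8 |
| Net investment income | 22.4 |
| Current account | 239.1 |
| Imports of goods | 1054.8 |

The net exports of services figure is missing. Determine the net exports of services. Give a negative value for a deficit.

34.5

Current account = goods balance + services balance + net primary income + net secondary income
Sum of the known components = 204.6
Net exports of services = CA - (known components) = 239.1 - 204.6 = 34.5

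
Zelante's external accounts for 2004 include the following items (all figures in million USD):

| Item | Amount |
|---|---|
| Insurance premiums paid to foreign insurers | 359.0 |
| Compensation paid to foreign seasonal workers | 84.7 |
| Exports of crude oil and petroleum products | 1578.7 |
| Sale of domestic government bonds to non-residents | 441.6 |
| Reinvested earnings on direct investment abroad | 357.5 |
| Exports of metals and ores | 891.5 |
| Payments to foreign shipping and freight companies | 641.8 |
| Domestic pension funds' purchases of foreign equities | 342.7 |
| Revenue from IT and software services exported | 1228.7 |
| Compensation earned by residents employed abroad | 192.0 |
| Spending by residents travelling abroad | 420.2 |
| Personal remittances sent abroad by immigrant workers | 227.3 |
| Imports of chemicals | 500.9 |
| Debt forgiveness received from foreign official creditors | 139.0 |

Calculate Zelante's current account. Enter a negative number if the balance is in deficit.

Goods: -500.9 + 891.5 + 1578.7 = 1969.3
Services: -359.0 - 641.8 - 420.2 + 1228.7 = -192.3
Primary income: -84.7 + 357.5 + 192.0 = 464.8
Secondary income: -227.3
Current account = 1969.3 + (-192.3) + 464.8 + (-227.3) = 2014.5
(Excluded from the current account — financial account: sale of domestic government bonds to non-residents 441.6, domestic pension funds' purchases of foreign equities 342.7; capital account: debt forgiveness received from foreign official creditors 139.0.)

2014.5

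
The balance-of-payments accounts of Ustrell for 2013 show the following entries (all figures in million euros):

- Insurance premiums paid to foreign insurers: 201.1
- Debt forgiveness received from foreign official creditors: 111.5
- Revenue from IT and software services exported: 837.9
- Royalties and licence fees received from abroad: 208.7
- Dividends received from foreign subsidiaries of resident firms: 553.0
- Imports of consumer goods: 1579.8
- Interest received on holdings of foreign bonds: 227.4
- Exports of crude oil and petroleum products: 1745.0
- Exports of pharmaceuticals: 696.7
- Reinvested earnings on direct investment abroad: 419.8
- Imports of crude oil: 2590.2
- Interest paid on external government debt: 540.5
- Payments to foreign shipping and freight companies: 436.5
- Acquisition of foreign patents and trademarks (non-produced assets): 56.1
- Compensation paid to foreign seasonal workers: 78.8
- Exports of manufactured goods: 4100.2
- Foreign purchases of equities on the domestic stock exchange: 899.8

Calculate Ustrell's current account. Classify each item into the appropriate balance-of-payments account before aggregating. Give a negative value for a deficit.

3361.8

Goods: -2590.2 + 1745.0 + 4100.2 - 1579.8 + 696.7 = 2371.9
Services: 837.9 + 208.7 - 436.5 - 201.1 = 409.0
Primary income: 227.4 - 78.8 + 553.0 + 419.8 - 540.5 = 580.9
Current account = 2371.9 + 409.0 + 580.9 = 3361.8
(Excluded from the current account — capital account: debt forgiveness received from foreign official creditors 111.5, acquisition of foreign patents and trademarks (non-produced assets) 56.1; financial account: foreign purchases of equities on the domestic stock exchange 899.8.)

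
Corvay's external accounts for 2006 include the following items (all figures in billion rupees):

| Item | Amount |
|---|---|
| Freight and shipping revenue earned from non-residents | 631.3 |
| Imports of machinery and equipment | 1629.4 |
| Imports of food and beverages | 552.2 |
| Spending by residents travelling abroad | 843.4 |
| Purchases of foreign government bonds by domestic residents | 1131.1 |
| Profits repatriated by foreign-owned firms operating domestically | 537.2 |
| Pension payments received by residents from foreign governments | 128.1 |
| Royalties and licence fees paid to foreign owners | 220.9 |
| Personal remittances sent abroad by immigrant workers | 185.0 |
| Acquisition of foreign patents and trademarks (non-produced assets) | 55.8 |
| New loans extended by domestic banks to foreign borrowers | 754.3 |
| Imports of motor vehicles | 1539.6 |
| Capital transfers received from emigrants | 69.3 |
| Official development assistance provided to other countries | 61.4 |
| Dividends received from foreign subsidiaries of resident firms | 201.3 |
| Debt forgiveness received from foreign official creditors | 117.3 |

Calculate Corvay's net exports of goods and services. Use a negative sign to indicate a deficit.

-4154.2

Goods: -1539.6 - 1629.4 - 552.2 = -3721.2
Services: 631.3 - 220.9 - 843.4 = -433.0
Trade balance = -3721.2 + (-433.0) = -4154.2
(Excluded from the trade balance — financial account: purchases of foreign government bonds by domestic residents 1131.1, new loans extended by domestic banks to foreign borrowers 754.3; primary income: profits repatriated by foreign-owned firms operating domestically 537.2, dividends received from foreign subsidiaries of resident firms 201.3; secondary income: pension payments received by residents from foreign governments 128.1, personal remittances sent abroad by immigrant workers 185.0, official development assistance provided to other countries 61.4; capital account: acquisition of foreign patents and trademarks (non-produced assets) 55.8, capital transfers received from emigrants 69.3, debt forgiveness received from foreign official creditors 117.3.)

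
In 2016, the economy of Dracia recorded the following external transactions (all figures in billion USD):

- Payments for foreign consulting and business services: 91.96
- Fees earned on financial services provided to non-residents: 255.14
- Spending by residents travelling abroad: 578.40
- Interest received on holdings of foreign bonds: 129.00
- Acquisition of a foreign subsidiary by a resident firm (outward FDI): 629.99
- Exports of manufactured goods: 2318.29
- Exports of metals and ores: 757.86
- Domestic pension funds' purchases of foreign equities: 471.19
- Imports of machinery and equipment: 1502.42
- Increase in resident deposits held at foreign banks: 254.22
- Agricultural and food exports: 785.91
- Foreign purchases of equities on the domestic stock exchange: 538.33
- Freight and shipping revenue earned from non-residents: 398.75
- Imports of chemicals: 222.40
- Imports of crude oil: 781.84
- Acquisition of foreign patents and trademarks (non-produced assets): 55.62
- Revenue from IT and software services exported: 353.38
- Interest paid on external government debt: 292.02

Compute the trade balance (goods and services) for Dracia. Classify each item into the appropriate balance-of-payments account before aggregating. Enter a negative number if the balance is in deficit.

Goods: 2318.29 - 222.40 - 781.84 - 1502.42 + 785.91 + 757.86 = 1355.40
Services: 255.14 - 578.40 + 353.38 - 91.96 + 398.75 = 336.91
Trade balance = 1355.40 + 336.91 = 1692.31
(Excluded from the trade balance — primary income: interest received on holdings of foreign bonds 129.00, interest paid on external government debt 292.02; financial account: acquisition of a foreign subsidiary by a resident firm (outward FDI) 629.99, domestic pension funds' purchases of foreign equities 471.19, increase in resident deposits held at foreign banks 254.22, foreign purchases of equities on the domestic stock exchange 538.33; capital account: acquisition of foreign patents and trademarks (non-produced assets) 55.62.)

1692.31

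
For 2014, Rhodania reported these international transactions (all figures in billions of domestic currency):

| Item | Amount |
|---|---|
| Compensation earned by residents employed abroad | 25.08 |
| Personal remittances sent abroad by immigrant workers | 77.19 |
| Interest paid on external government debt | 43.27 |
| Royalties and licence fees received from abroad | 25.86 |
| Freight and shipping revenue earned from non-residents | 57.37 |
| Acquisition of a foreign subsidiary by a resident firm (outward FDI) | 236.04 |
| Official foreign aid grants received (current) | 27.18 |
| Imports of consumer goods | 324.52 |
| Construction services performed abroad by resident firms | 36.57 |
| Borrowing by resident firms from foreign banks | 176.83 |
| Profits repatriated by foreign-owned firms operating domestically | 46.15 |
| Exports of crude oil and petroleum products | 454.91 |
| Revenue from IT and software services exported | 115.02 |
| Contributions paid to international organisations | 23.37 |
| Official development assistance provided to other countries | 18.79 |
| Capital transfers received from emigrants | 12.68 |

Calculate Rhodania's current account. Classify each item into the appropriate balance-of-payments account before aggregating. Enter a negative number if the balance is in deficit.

208.70

Goods: -324.52 + 454.91 = 130.39
Services: 57.37 + 36.57 + 115.02 + 25.86 = 234.82
Primary income: -46.15 + 25.08 - 43.27 = -64.34
Secondary income: -18.79 - 77.19 + 27.18 - 23.37 = -92.17
Current account = 130.39 + 234.82 + (-64.34) + (-92.17) = 208.70
(Excluded from the current account — financial account: acquisition of a foreign subsidiary by a resident firm (outward FDI) 236.04, borrowing by resident firms from foreign banks 176.83; capital account: capital transfers received from emigrants 12.68.)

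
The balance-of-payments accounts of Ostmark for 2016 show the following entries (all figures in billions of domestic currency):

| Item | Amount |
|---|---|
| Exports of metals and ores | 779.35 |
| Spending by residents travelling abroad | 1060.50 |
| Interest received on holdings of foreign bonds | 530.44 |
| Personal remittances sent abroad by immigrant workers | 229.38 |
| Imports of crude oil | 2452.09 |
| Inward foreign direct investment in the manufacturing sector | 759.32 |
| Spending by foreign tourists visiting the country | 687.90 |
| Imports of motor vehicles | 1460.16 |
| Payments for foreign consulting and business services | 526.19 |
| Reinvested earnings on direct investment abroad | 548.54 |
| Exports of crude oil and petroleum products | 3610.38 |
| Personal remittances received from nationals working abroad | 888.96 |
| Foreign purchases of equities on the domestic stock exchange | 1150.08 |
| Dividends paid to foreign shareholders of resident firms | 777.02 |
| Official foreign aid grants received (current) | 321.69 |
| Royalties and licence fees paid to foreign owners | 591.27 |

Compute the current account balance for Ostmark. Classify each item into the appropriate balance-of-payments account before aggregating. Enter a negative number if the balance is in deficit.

Goods: -2452.09 + 3610.38 - 1460.16 + 779.35 = 477.48
Services: -591.27 - 526.19 + 687.90 - 1060.50 = -1490.06
Primary income: -777.02 + 548.54 + 530.44 = 301.96
Secondary income: -229.38 + 888.96 + 321.69 = 981.27
Current account = 477.48 + (-1490.06) + 301.96 + 981.27 = 270.65
(Excluded from the current account — financial account: inward foreign direct investment in the manufacturing sector 759.32, foreign purchases of equities on the domestic stock exchange 1150.08.)

270.65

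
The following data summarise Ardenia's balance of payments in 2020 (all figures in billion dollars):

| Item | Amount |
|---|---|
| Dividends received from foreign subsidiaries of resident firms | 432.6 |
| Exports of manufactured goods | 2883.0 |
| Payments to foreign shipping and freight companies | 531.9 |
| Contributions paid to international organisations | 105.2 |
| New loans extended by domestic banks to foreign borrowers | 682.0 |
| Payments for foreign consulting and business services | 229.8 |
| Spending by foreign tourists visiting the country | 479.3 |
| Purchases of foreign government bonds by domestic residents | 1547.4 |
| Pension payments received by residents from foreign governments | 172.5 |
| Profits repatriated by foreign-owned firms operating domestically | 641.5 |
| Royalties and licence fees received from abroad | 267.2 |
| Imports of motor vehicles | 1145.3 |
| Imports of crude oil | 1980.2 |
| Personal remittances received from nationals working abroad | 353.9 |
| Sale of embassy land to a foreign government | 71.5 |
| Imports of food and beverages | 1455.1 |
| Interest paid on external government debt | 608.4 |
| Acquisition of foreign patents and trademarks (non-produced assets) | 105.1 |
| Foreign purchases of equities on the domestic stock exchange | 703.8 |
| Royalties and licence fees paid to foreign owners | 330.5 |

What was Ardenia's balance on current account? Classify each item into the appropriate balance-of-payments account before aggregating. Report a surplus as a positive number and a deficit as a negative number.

Goods: -1455.1 - 1980.2 + 2883.0 - 1145.3 = -1697.6
Services: 479.3 - 531.9 - 330.5 + 267.2 - 229.8 = -345.7
Primary income: 432.6 - 608.4 - 641.5 = -817.3
Secondary income: 353.9 + 172.5 - 105.2 = 421.2
Current account = (-1697.6) + (-345.7) + (-817.3) + 421.2 = -2439.4
(Excluded from the current account — financial account: new loans extended by domestic banks to foreign borrowers 682.0, purchases of foreign government bonds by domestic residents 1547.4, foreign purchases of equities on the domestic stock exchange 703.8; capital account: sale of embassy land to a foreign government 71.5, acquisition of foreign patents and trademarks (non-produced assets) 105.1.)

-2439.4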